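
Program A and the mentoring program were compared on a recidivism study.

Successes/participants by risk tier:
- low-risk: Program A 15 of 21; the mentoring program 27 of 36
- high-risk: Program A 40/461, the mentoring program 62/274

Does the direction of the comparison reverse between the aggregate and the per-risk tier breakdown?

Low-risk: Program A 15/21 = 71.4%, the mentoring program 27/36 = 75.0% → the mentoring program
High-risk: Program A 40/461 = 8.7%, the mentoring program 62/274 = 22.6% → the mentoring program
Overall: Program A 55/482 = 11.4%, the mentoring program 89/310 = 28.7% → the mentoring program
The mentoring program wins overall and in every risk group — no reversal.

No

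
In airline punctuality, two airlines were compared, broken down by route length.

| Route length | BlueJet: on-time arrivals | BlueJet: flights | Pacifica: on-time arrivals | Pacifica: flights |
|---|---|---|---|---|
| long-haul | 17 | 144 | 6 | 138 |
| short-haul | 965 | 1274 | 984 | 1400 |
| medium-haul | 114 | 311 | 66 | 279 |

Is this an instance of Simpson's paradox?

Long-haul: BlueJet 17/144 = 11.8%, Pacifica 6/138 = 4.3% → BlueJet
Short-haul: BlueJet 965/1274 = 75.7%, Pacifica 984/1400 = 70.3% → BlueJet
Medium-haul: BlueJet 114/311 = 36.7%, Pacifica 66/279 = 23.7% → BlueJet
Overall: BlueJet 1096/1729 = 63.4%, Pacifica 1056/1817 = 58.1% → BlueJet
BlueJet wins overall and in every route group — no reversal.

No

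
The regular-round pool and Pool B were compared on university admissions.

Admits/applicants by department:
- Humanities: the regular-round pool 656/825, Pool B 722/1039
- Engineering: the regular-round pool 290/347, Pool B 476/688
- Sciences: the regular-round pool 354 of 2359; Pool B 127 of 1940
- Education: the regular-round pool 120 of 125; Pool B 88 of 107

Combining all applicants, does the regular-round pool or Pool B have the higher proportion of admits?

the regular-round pool

Humanities: the regular-round pool 656/825 = 79.5%, Pool B 722/1039 = 69.5% → the regular-round pool
Engineering: the regular-round pool 290/347 = 83.6%, Pool B 476/688 = 69.2% → the regular-round pool
Sciences: the regular-round pool 354/2359 = 15.0%, Pool B 127/1940 = 6.5% → the regular-round pool
Education: the regular-round pool 120/125 = 96.0%, Pool B 88/107 = 82.2% → the regular-round pool
Overall: the regular-round pool 1420/3656 = 38.8%, Pool B 1413/3774 = 37.4% → the regular-round pool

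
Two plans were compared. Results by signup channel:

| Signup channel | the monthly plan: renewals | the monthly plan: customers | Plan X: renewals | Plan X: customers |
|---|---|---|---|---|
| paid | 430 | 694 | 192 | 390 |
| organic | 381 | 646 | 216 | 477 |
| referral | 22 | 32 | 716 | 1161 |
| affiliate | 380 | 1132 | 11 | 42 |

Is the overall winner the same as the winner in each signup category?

No

Paid: the monthly plan 430/694 = 62.0%, Plan X 192/390 = 49.2% → the monthly plan
Organic: the monthly plan 381/646 = 59.0%, Plan X 216/477 = 45.3% → the monthly plan
Referral: the monthly plan 22/32 = 68.8%, Plan X 716/1161 = 61.7% → the monthly plan
Affiliate: the monthly plan 380/1132 = 33.6%, Plan X 11/42 = 26.2% → the monthly plan
Overall: the monthly plan 1213/2504 = 48.4%, Plan X 1135/2070 = 54.8% → Plan X
The monthly plan wins each signup group but Plan X wins overall — the comparison reverses. The monthly plan's customers skew toward affiliate, which has a lower base rate.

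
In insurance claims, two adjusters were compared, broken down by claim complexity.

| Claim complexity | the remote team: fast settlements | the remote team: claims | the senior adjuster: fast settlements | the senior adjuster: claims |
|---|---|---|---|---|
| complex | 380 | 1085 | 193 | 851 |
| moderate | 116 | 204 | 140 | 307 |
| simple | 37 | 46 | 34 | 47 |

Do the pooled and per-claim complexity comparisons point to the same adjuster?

Yes

Complex: the remote team 380/1085 = 35.0%, the senior adjuster 193/851 = 22.7% → the remote team
Moderate: the remote team 116/204 = 56.9%, the senior adjuster 140/307 = 45.6% → the remote team
Simple: the remote team 37/46 = 80.4%, the senior adjuster 34/47 = 72.3% → the remote team
Overall: the remote team 533/1335 = 39.9%, the senior adjuster 367/1205 = 30.5% → the remote team
The remote team wins overall and in every claim group — no reversal.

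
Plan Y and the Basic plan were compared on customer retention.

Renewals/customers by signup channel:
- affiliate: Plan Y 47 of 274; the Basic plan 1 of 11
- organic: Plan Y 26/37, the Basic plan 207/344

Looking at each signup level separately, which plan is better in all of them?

Affiliate: Plan Y 47/274 = 17.2%, the Basic plan 1/11 = 9.1% → Plan Y
Organic: Plan Y 26/37 = 70.3%, the Basic plan 207/344 = 60.2% → Plan Y
Plan Y has the higher rate in both groups.

Plan Y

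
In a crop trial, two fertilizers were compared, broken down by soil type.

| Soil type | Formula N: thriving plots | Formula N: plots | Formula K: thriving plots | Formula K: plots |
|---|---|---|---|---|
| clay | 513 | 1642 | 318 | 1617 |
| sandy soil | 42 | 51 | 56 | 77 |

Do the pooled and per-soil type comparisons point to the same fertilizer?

Yes

Clay: Formula N 513/1642 = 31.2%, Formula K 318/1617 = 19.7% → Formula N
Sandy soil: Formula N 42/51 = 82.4%, Formula K 56/77 = 72.7% → Formula N
Overall: Formula N 555/1693 = 32.8%, Formula K 374/1694 = 22.1% → Formula N
Formula N wins overall and in every soil group — no reversal.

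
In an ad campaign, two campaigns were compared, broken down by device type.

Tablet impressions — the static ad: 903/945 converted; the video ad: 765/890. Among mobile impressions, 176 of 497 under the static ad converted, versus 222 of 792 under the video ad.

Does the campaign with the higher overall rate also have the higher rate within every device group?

Yes

Tablet: the static ad 903/945 = 95.6%, the video ad 765/890 = 86.0% → the static ad
Mobile: the static ad 176/497 = 35.4%, the video ad 222/792 = 28.0% → the static ad
Overall: the static ad 1079/1442 = 74.8%, the video ad 987/1682 = 58.7% → the static ad
The static ad wins overall and in every device group — no reversal.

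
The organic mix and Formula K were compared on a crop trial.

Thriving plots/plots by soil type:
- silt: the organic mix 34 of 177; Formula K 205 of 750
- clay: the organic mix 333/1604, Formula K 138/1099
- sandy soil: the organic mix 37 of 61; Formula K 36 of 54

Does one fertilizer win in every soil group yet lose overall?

Silt: the organic mix 34/177 = 19.2%, Formula K 205/750 = 27.3% → Formula K
Clay: the organic mix 333/1604 = 20.8%, Formula K 138/1099 = 12.6% → the organic mix
Sandy soil: the organic mix 37/61 = 60.7%, Formula K 36/54 = 66.7% → Formula K
Overall: the organic mix 404/1842 = 21.9%, Formula K 379/1903 = 19.9% → the organic mix
Neither sweeps: the organic mix wins 1 of 3 groups, Formula K wins 2. The organic mix wins overall but not every group — no Simpson reversal.

No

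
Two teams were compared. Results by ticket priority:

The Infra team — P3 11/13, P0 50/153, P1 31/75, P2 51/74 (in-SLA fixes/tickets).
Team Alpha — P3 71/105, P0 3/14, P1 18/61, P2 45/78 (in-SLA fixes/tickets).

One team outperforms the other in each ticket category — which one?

P3: the Infra team 11/13 = 84.6%, Team Alpha 71/105 = 67.6% → the Infra team
P0: the Infra team 50/153 = 32.7%, Team Alpha 3/14 = 21.4% → the Infra team
P1: the Infra team 31/75 = 41.3%, Team Alpha 18/61 = 29.5% → the Infra team
P2: the Infra team 51/74 = 68.9%, Team Alpha 45/78 = 57.7% → the Infra team
The Infra team has the higher rate in all 4 groups.

the Infra team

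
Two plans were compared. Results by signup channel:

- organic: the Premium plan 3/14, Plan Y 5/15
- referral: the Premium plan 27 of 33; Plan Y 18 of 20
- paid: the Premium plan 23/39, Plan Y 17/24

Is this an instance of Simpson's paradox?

No

Organic: the Premium plan 3/14 = 21.4%, Plan Y 5/15 = 33.3% → Plan Y
Referral: the Premium plan 27/33 = 81.8%, Plan Y 18/20 = 90.0% → Plan Y
Paid: the Premium plan 23/39 = 59.0%, Plan Y 17/24 = 70.8% → Plan Y
Overall: the Premium plan 53/86 = 61.6%, Plan Y 40/59 = 67.8% → Plan Y
Plan Y wins overall and in every signup group — no reversal.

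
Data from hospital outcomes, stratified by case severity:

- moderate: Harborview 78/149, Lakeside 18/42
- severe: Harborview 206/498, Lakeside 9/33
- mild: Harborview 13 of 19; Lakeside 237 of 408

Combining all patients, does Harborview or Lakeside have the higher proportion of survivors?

Lakeside

Moderate: Harborview 78/149 = 52.3%, Lakeside 18/42 = 42.9% → Harborview
Severe: Harborview 206/498 = 41.4%, Lakeside 9/33 = 27.3% → Harborview
Mild: Harborview 13/19 = 68.4%, Lakeside 237/408 = 58.1% → Harborview
Overall: Harborview 297/666 = 44.6%, Lakeside 264/483 = 54.7% → Lakeside
(Harborview wins every case group but Lakeside wins overall — Harborview's patients skew toward the low-rate severe group.)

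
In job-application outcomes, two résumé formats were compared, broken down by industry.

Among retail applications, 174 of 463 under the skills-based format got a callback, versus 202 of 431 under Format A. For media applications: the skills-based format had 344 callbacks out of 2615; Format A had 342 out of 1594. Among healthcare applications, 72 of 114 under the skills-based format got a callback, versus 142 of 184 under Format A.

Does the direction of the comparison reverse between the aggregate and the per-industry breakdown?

No

Retail: the skills-based format 174/463 = 37.6%, Format A 202/431 = 46.9% → Format A
Media: the skills-based format 344/2615 = 13.2%, Format A 342/1594 = 21.5% → Format A
Healthcare: the skills-based format 72/114 = 63.2%, Format A 142/184 = 77.2% → Format A
Overall: the skills-based format 590/3192 = 18.5%, Format A 686/2209 = 31.1% → Format A
Format A wins overall and in every industry group — no reversal.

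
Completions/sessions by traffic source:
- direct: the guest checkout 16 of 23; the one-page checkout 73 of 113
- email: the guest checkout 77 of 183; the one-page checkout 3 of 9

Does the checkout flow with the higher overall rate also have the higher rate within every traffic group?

No

Direct: the guest checkout 16/23 = 69.6%, the one-page checkout 73/113 = 64.6% → the guest checkout
Email: the guest checkout 77/183 = 42.1%, the one-page checkout 3/9 = 33.3% → the guest checkout
Overall: the guest checkout 93/206 = 45.1%, the one-page checkout 76/122 = 62.3% → the one-page checkout
The guest checkout wins each traffic group but the one-page checkout wins overall — the comparison reverses. The guest checkout's sessions skew toward email, which has a lower base rate.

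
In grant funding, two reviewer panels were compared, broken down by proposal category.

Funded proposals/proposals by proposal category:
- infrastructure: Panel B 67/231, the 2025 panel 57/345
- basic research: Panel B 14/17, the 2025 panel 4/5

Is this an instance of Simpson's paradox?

Infrastructure: Panel B 67/231 = 29.0%, the 2025 panel 57/345 = 16.5% → Panel B
Basic research: Panel B 14/17 = 82.4%, the 2025 panel 4/5 = 80.0% → Panel B
Overall: Panel B 81/248 = 32.7%, the 2025 panel 61/350 = 17.4% → Panel B
Panel B wins overall and in every proposal group — no reversal.

No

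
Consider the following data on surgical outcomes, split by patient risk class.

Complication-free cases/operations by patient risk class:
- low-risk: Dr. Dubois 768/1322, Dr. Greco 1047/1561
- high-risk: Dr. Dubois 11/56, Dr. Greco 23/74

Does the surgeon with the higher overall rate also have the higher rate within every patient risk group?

Low-risk: Dr. Dubois 768/1322 = 58.1%, Dr. Greco 1047/1561 = 67.1% → Dr. Greco
High-risk: Dr. Dubois 11/56 = 19.6%, Dr. Greco 23/74 = 31.1% → Dr. Greco
Overall: Dr. Dubois 779/1378 = 56.5%, Dr. Greco 1070/1635 = 65.4% → Dr. Greco
Dr. Greco wins overall and in every patient risk group — no reversal.

Yes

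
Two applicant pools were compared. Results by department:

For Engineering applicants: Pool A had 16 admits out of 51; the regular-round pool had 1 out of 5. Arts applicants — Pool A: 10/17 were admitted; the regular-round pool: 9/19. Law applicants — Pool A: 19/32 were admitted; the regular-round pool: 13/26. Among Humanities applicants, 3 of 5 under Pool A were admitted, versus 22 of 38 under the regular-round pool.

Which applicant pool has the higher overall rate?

Engineering: Pool A 16/51 = 31.4%, the regular-round pool 1/5 = 20.0% → Pool A
Arts: Pool A 10/17 = 58.8%, the regular-round pool 9/19 = 47.4% → Pool A
Law: Pool A 19/32 = 59.4%, the regular-round pool 13/26 = 50.0% → Pool A
Humanities: Pool A 3/5 = 60.0%, the regular-round pool 22/38 = 57.9% → Pool A
Overall: Pool A 48/105 = 45.7%, the regular-round pool 45/88 = 51.1% → the regular-round pool
(Pool A wins every department group but the regular-round pool wins overall — Pool A's applicants skew toward the low-rate Engineering group.)

the regular-round pool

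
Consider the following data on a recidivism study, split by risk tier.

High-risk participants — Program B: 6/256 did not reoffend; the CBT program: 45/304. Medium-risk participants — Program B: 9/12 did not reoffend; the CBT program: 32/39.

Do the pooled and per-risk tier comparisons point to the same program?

Yes

High-risk: Program B 6/256 = 2.3%, the CBT program 45/304 = 14.8% → the CBT program
Medium-risk: Program B 9/12 = 75.0%, the CBT program 32/39 = 82.1% → the CBT program
Overall: Program B 15/268 = 5.6%, the CBT program 77/343 = 22.4% → the CBT program
The CBT program wins overall and in every risk group — no reversal.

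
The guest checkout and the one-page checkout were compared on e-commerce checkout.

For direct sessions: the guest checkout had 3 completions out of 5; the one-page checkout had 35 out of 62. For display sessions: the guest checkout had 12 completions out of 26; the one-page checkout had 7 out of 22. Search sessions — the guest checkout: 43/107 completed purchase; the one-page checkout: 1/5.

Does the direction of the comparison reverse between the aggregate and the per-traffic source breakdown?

Direct: the guest checkout 3/5 = 60.0%, the one-page checkout 35/62 = 56.5% → the guest checkout
Display: the guest checkout 12/26 = 46.2%, the one-page checkout 7/22 = 31.8% → the guest checkout
Search: the guest checkout 43/107 = 40.2%, the one-page checkout 1/5 = 20.0% → the guest checkout
Overall: the guest checkout 58/138 = 42.0%, the one-page checkout 43/89 = 48.3% → the one-page checkout
The guest checkout wins each traffic group but the one-page checkout wins overall — the comparison reverses. The guest checkout's sessions skew toward search, which has a lower base rate.

Yes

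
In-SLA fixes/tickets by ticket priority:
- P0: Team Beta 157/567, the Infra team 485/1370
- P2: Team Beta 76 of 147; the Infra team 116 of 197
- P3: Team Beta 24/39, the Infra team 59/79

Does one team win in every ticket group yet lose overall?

No

P0: Team Beta 157/567 = 27.7%, the Infra team 485/1370 = 35.4% → the Infra team
P2: Team Beta 76/147 = 51.7%, the Infra team 116/197 = 58.9% → the Infra team
P3: Team Beta 24/39 = 61.5%, the Infra team 59/79 = 74.7% → the Infra team
Overall: Team Beta 257/753 = 34.1%, the Infra team 660/1646 = 40.1% → the Infra team
The Infra team wins overall and in every ticket group — no reversal.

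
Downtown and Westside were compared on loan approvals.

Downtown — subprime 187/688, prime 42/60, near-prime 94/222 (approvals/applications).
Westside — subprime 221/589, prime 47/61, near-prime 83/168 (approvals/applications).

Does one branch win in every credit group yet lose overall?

No

Subprime: Downtown 187/688 = 27.2%, Westside 221/589 = 37.5% → Westside
Prime: Downtown 42/60 = 70.0%, Westside 47/61 = 77.0% → Westside
Near-prime: Downtown 94/222 = 42.3%, Westside 83/168 = 49.4% → Westside
Overall: Downtown 323/970 = 33.3%, Westside 351/818 = 42.9% → Westside
Westside wins overall and in every credit group — no reversal.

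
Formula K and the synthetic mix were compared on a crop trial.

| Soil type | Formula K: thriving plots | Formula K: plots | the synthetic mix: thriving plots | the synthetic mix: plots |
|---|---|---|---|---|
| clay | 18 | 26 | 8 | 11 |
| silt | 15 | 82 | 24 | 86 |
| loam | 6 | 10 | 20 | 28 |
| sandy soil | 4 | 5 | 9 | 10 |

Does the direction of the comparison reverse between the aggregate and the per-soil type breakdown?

Clay: Formula K 18/26 = 69.2%, the synthetic mix 8/11 = 72.7% → the synthetic mix
Silt: Formula K 15/82 = 18.3%, the synthetic mix 24/86 = 27.9% → the synthetic mix
Loam: Formula K 6/10 = 60.0%, the synthetic mix 20/28 = 71.4% → the synthetic mix
Sandy soil: Formula K 4/5 = 80.0%, the synthetic mix 9/10 = 90.0% → the synthetic mix
Overall: Formula K 43/123 = 35.0%, the synthetic mix 61/135 = 45.2% → the synthetic mix
The synthetic mix wins overall and in every soil group — no reversal.

No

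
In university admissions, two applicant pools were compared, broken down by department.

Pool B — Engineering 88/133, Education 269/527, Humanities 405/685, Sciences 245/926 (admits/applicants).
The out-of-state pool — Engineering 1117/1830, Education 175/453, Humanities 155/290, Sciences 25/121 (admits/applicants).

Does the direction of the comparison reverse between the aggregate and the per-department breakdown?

Engineering: Pool B 88/133 = 66.2%, the out-of-state pool 1117/1830 = 61.0% → Pool B
Education: Pool B 269/527 = 51.0%, the out-of-state pool 175/453 = 38.6% → Pool B
Humanities: Pool B 405/685 = 59.1%, the out-of-state pool 155/290 = 53.4% → Pool B
Sciences: Pool B 245/926 = 26.5%, the out-of-state pool 25/121 = 20.7% → Pool B
Overall: Pool B 1007/2271 = 44.3%, the out-of-state pool 1472/2694 = 54.6% → the out-of-state pool
Pool B wins each department group but the out-of-state pool wins overall — the comparison reverses. Pool B's applicants skew toward Sciences, which has a lower base rate.

Yes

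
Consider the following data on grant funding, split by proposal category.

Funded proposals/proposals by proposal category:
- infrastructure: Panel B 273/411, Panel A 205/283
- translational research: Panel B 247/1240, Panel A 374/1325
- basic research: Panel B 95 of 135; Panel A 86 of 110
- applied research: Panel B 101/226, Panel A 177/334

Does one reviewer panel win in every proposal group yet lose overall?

No

Infrastructure: Panel B 273/411 = 66.4%, Panel A 205/283 = 72.4% → Panel A
Translational research: Panel B 247/1240 = 19.9%, Panel A 374/1325 = 28.2% → Panel A
Basic research: Panel B 95/135 = 70.4%, Panel A 86/110 = 78.2% → Panel A
Applied research: Panel B 101/226 = 44.7%, Panel A 177/334 = 53.0% → Panel A
Overall: Panel B 716/2012 = 35.6%, Panel A 842/2052 = 41.0% → Panel A
Panel A wins overall and in every proposal group — no reversal.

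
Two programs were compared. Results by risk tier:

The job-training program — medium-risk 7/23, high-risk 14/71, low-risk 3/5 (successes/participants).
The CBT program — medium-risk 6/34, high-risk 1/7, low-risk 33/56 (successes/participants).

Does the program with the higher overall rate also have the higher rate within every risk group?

Medium-risk: the job-training program 7/23 = 30.4%, the CBT program 6/34 = 17.6% → the job-training program
High-risk: the job-training program 14/71 = 19.7%, the CBT program 1/7 = 14.3% → the job-training program
Low-risk: the job-training program 3/5 = 60.0%, the CBT program 33/56 = 58.9% → the job-training program
Overall: the job-training program 24/99 = 24.2%, the CBT program 40/97 = 41.2% → the CBT program
The job-training program wins each risk group but the CBT program wins overall — the comparison reverses. The job-training program's participants skew toward high-risk, which has a lower base rate.

No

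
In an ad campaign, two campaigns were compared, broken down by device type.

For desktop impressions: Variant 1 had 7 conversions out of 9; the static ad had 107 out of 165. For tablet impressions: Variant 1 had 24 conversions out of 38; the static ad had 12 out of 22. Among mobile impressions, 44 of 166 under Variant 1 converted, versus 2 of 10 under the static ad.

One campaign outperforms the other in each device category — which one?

Variant 1

Desktop: Variant 1 7/9 = 77.8%, the static ad 107/165 = 64.8% → Variant 1
Tablet: Variant 1 24/38 = 63.2%, the static ad 12/22 = 54.5% → Variant 1
Mobile: Variant 1 44/166 = 26.5%, the static ad 2/10 = 20.0% → Variant 1
Variant 1 has the higher rate in all 3 groups.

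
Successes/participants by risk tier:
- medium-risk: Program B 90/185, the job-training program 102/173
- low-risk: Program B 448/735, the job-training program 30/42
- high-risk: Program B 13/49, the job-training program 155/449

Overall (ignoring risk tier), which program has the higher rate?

Program B

Medium-risk: Program B 90/185 = 48.6%, the job-training program 102/173 = 59.0% → the job-training program
Low-risk: Program B 448/735 = 61.0%, the job-training program 30/42 = 71.4% → the job-training program
High-risk: Program B 13/49 = 26.5%, the job-training program 155/449 = 34.5% → the job-training program
Overall: Program B 551/969 = 56.9%, the job-training program 287/664 = 43.2% → Program B
(The job-training program wins every risk group but Program B wins overall — the job-training program's participants skew toward the low-rate high-risk group.)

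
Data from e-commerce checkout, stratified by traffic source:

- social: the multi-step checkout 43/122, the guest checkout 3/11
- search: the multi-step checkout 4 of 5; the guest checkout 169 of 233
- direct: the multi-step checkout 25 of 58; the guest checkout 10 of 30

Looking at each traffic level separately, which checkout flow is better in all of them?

the multi-step checkout

Social: the multi-step checkout 43/122 = 35.2%, the guest checkout 3/11 = 27.3% → the multi-step checkout
Search: the multi-step checkout 4/5 = 80.0%, the guest checkout 169/233 = 72.5% → the multi-step checkout
Direct: the multi-step checkout 25/58 = 43.1%, the guest checkout 10/30 = 33.3% → the multi-step checkout
The multi-step checkout has the higher rate in all 3 groups.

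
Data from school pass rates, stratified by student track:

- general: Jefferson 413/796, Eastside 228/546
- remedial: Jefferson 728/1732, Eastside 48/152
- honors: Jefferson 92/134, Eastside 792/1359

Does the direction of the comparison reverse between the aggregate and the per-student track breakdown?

General: Jefferson 413/796 = 51.9%, Eastside 228/546 = 41.8% → Jefferson
Remedial: Jefferson 728/1732 = 42.0%, Eastside 48/152 = 31.6% → Jefferson
Honors: Jefferson 92/134 = 68.7%, Eastside 792/1359 = 58.3% → Jefferson
Overall: Jefferson 1233/2662 = 46.3%, Eastside 1068/2057 = 51.9% → Eastside
Jefferson wins each student group but Eastside wins overall — the comparison reverses. Jefferson's students skew toward remedial, which has a lower base rate.

Yes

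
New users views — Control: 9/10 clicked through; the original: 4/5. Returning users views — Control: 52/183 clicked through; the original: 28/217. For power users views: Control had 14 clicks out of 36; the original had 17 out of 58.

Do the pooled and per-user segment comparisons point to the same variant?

Yes

New users: Control 9/10 = 90.0%, the original 4/5 = 80.0% → Control
Returning users: Control 52/183 = 28.4%, the original 28/217 = 12.9% → Control
Power users: Control 14/36 = 38.9%, the original 17/58 = 29.3% → Control
Overall: Control 75/229 = 32.8%, the original 49/280 = 17.5% → Control
Control wins overall and in every user group — no reversal.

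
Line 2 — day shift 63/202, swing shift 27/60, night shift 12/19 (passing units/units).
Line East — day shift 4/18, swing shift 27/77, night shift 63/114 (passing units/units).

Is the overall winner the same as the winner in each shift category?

No

Day shift: Line 2 63/202 = 31.2%, Line East 4/18 = 22.2% → Line 2
Swing shift: Line 2 27/60 = 45.0%, Line East 27/77 = 35.1% → Line 2
Night shift: Line 2 12/19 = 63.2%, Line East 63/114 = 55.3% → Line 2
Overall: Line 2 102/281 = 36.3%, Line East 94/209 = 45.0% → Line East
Line 2 wins each shift group but Line East wins overall — the comparison reverses. Line 2's units skew toward day shift, which has a lower base rate.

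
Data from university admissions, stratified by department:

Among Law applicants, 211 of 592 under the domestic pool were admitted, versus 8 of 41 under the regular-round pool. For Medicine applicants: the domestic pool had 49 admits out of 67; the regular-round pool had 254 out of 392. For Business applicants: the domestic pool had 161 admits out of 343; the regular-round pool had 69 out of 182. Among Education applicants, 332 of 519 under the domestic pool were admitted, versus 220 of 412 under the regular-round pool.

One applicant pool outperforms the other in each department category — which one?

the domestic pool

Law: the domestic pool 211/592 = 35.6%, the regular-round pool 8/41 = 19.5% → the domestic pool
Medicine: the domestic pool 49/67 = 73.1%, the regular-round pool 254/392 = 64.8% → the domestic pool
Business: the domestic pool 161/343 = 46.9%, the regular-round pool 69/182 = 37.9% → the domestic pool
Education: the domestic pool 332/519 = 64.0%, the regular-round pool 220/412 = 53.4% → the domestic pool
The domestic pool has the higher rate in all 4 groups.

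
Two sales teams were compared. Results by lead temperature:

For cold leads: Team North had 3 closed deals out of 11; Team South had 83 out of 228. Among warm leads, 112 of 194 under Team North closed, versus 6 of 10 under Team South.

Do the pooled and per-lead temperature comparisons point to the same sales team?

No

Cold: Team North 3/11 = 27.3%, Team South 83/228 = 36.4% → Team South
Warm: Team North 112/194 = 57.7%, Team South 6/10 = 60.0% → Team South
Overall: Team North 115/205 = 56.1%, Team South 89/238 = 37.4% → Team North
Team South wins each lead group but Team North wins overall — the comparison reverses. Team South's leads skew toward cold, which has a lower base rate.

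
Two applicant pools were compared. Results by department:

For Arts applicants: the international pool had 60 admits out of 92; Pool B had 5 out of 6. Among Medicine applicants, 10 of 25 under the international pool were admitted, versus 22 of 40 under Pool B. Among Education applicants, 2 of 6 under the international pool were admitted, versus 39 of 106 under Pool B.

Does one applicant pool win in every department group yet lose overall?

Arts: the international pool 60/92 = 65.2%, Pool B 5/6 = 83.3% → Pool B
Medicine: the international pool 10/25 = 40.0%, Pool B 22/40 = 55.0% → Pool B
Education: the international pool 2/6 = 33.3%, Pool B 39/106 = 36.8% → Pool B
Overall: the international pool 72/123 = 58.5%, Pool B 66/152 = 43.4% → the international pool
Pool B wins each department group but the international pool wins overall — the comparison reverses. Pool B's applicants skew toward Education, which has a lower base rate.

Yes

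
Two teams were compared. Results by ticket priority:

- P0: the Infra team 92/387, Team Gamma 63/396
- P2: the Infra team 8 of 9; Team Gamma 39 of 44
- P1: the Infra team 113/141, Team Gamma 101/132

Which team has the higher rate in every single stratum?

the Infra team

P0: the Infra team 92/387 = 23.8%, Team Gamma 63/396 = 15.9% → the Infra team
P2: the Infra team 8/9 = 88.9%, Team Gamma 39/44 = 88.6% → the Infra team
P1: the Infra team 113/141 = 80.1%, Team Gamma 101/132 = 76.5% → the Infra team
The Infra team has the higher rate in all 3 groups.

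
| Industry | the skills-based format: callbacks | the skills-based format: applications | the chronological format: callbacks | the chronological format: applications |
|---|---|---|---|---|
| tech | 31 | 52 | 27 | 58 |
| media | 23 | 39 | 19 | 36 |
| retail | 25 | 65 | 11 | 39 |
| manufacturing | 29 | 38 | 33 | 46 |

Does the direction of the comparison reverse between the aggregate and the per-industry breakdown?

Tech: the skills-based format 31/52 = 59.6%, the chronological format 27/58 = 46.6% → the skills-based format
Media: the skills-based format 23/39 = 59.0%, the chronological format 19/36 = 52.8% → the skills-based format
Retail: the skills-based format 25/65 = 38.5%, the chronological format 11/39 = 28.2% → the skills-based format
Manufacturing: the skills-based format 29/38 = 76.3%, the chronological format 33/46 = 71.7% → the skills-based format
Overall: the skills-based format 108/194 = 55.7%, the chronological format 90/179 = 50.3% → the skills-based format
The skills-based format wins overall and in every industry group — no reversal.

No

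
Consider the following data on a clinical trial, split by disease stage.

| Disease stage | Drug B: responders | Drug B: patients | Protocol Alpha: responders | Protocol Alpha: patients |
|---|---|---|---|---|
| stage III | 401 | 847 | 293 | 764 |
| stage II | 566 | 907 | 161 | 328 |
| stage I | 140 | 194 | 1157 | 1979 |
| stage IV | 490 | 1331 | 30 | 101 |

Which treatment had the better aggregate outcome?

Stage III: Drug B 401/847 = 47.3%, Protocol Alpha 293/764 = 38.4% → Drug B
Stage II: Drug B 566/907 = 62.4%, Protocol Alpha 161/328 = 49.1% → Drug B
Stage I: Drug B 140/194 = 72.2%, Protocol Alpha 1157/1979 = 58.5% → Drug B
Stage IV: Drug B 490/1331 = 36.8%, Protocol Alpha 30/101 = 29.7% → Drug B
Overall: Drug B 1597/3279 = 48.7%, Protocol Alpha 1641/3172 = 51.7% → Protocol Alpha
(Drug B wins every disease group but Protocol Alpha wins overall — Drug B's patients skew toward the low-rate stage IV group.)

Protocol Alpha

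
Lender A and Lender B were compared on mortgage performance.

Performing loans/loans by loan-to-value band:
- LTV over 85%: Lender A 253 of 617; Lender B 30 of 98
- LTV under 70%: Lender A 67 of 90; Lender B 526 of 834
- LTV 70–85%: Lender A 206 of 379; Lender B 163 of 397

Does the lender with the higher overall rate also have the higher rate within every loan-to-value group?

LTV over 85%: Lender A 253/617 = 41.0%, Lender B 30/98 = 30.6% → Lender A
LTV under 70%: Lender A 67/90 = 74.4%, Lender B 526/834 = 63.1% → Lender A
LTV 70–85%: Lender A 206/379 = 54.4%, Lender B 163/397 = 41.1% → Lender A
Overall: Lender A 526/1086 = 48.4%, Lender B 719/1329 = 54.1% → Lender B
Lender A wins each loan-to-value group but Lender B wins overall — the comparison reverses. Lender A's loans skew toward LTV over 85%, which has a lower base rate.

No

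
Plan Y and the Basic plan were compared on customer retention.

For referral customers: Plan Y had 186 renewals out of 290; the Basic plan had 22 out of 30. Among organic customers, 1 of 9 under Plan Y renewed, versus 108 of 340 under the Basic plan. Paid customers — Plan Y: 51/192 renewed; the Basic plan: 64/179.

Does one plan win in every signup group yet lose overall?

Referral: Plan Y 186/290 = 64.1%, the Basic plan 22/30 = 73.3% → the Basic plan
Organic: Plan Y 1/9 = 11.1%, the Basic plan 108/340 = 31.8% → the Basic plan
Paid: Plan Y 51/192 = 26.6%, the Basic plan 64/179 = 35.8% → the Basic plan
Overall: Plan Y 238/491 = 48.5%, the Basic plan 194/549 = 35.3% → Plan Y
The Basic plan wins each signup group but Plan Y wins overall — the comparison reverses. The Basic plan's customers skew toward organic, which has a lower base rate.

Yes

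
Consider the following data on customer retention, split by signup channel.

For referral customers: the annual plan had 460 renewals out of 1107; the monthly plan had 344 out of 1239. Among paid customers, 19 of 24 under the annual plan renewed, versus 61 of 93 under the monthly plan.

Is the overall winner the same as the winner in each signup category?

Yes

Referral: the annual plan 460/1107 = 41.6%, the monthly plan 344/1239 = 27.8% → the annual plan
Paid: the annual plan 19/24 = 79.2%, the monthly plan 61/93 = 65.6% → the annual plan
Overall: the annual plan 479/1131 = 42.4%, the monthly plan 405/1332 = 30.4% → the annual plan
The annual plan wins overall and in every signup group — no reversal.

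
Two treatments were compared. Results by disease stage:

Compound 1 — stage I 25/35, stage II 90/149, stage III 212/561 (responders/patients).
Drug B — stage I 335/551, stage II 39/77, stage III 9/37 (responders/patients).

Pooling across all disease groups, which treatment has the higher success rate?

Stage I: Compound 1 25/35 = 71.4%, Drug B 335/551 = 60.8% → Compound 1
Stage II: Compound 1 90/149 = 60.4%, Drug B 39/77 = 50.6% → Compound 1
Stage III: Compound 1 212/561 = 37.8%, Drug B 9/37 = 24.3% → Compound 1
Overall: Compound 1 327/745 = 43.9%, Drug B 383/665 = 57.6% → Drug B
(Compound 1 wins every disease group but Drug B wins overall — Compound 1's patients skew toward the low-rate stage III group.)

Drug B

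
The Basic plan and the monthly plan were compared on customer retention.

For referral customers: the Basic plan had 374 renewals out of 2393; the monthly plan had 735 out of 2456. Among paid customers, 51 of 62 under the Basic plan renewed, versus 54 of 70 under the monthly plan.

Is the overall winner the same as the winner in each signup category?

No

Referral: the Basic plan 374/2393 = 15.6%, the monthly plan 735/2456 = 29.9% → the monthly plan
Paid: the Basic plan 51/62 = 82.3%, the monthly plan 54/70 = 77.1% → the Basic plan
Overall: the Basic plan 425/2455 = 17.3%, the monthly plan 789/2526 = 31.2% → the monthly plan
Neither sweeps: the Basic plan wins 1 of 2 groups, the monthly plan wins 1. The monthly plan wins overall but not every group — no Simpson reversal.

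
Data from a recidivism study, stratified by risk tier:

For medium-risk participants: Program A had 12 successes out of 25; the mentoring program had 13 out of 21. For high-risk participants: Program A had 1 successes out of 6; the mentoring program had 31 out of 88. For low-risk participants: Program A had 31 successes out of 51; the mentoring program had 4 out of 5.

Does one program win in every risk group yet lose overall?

Yes

Medium-risk: Program A 12/25 = 48.0%, the mentoring program 13/21 = 61.9% → the mentoring program
High-risk: Program A 1/6 = 16.7%, the mentoring program 31/88 = 35.2% → the mentoring program
Low-risk: Program A 31/51 = 60.8%, the mentoring program 4/5 = 80.0% → the mentoring program
Overall: Program A 44/82 = 53.7%, the mentoring program 48/114 = 42.1% → Program A
The mentoring program wins each risk group but Program A wins overall — the comparison reverses. The mentoring program's participants skew toward high-risk, which has a lower base rate.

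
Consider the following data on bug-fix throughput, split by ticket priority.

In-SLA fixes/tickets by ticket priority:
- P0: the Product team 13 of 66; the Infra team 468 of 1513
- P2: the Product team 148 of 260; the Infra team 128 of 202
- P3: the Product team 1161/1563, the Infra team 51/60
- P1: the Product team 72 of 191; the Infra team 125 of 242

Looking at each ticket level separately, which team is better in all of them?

the Infra team

P0: the Product team 13/66 = 19.7%, the Infra team 468/1513 = 30.9% → the Infra team
P2: the Product team 148/260 = 56.9%, the Infra team 128/202 = 63.4% → the Infra team
P3: the Product team 1161/1563 = 74.3%, the Infra team 51/60 = 85.0% → the Infra team
P1: the Product team 72/191 = 37.7%, the Infra team 125/242 = 51.7% → the Infra team
The Infra team has the higher rate in all 4 groups.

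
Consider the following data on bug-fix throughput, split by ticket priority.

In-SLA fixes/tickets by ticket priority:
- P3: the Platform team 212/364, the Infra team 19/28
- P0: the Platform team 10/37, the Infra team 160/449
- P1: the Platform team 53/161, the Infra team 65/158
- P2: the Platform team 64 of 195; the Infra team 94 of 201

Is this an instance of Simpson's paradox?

Yes

P3: the Platform team 212/364 = 58.2%, the Infra team 19/28 = 67.9% → the Infra team
P0: the Platform team 10/37 = 27.0%, the Infra team 160/449 = 35.6% → the Infra team
P1: the Platform team 53/161 = 32.9%, the Infra team 65/158 = 41.1% → the Infra team
P2: the Platform team 64/195 = 32.8%, the Infra team 94/201 = 46.8% → the Infra team
Overall: the Platform team 339/757 = 44.8%, the Infra team 338/836 = 40.4% → the Platform team
The Infra team wins each ticket group but the Platform team wins overall — the comparison reverses. The Infra team's tickets skew toward P0, which has a lower base rate.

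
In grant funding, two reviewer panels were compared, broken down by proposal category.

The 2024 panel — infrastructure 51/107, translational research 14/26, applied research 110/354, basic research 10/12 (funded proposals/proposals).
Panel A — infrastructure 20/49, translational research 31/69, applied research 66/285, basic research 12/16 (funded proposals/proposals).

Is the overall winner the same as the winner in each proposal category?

Yes

Infrastructure: the 2024 panel 51/107 = 47.7%, Panel A 20/49 = 40.8% → the 2024 panel
Translational research: the 2024 panel 14/26 = 53.8%, Panel A 31/69 = 44.9% → the 2024 panel
Applied research: the 2024 panel 110/354 = 31.1%, Panel A 66/285 = 23.2% → the 2024 panel
Basic research: the 2024 panel 10/12 = 83.3%, Panel A 12/16 = 75.0% → the 2024 panel
Overall: the 2024 panel 185/499 = 37.1%, Panel A 129/419 = 30.8% → the 2024 panel
The 2024 panel wins overall and in every proposal group — no reversal.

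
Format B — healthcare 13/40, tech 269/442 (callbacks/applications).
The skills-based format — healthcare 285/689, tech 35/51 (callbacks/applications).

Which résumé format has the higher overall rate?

Healthcare: Format B 13/40 = 32.5%, the skills-based format 285/689 = 41.4% → the skills-based format
Tech: Format B 269/442 = 60.9%, the skills-based format 35/51 = 68.6% → the skills-based format
Overall: Format B 282/482 = 58.5%, the skills-based format 320/740 = 43.2% → Format B
(The skills-based format wins every industry group but Format B wins overall — the skills-based format's applications skew toward the low-rate healthcare group.)

Format B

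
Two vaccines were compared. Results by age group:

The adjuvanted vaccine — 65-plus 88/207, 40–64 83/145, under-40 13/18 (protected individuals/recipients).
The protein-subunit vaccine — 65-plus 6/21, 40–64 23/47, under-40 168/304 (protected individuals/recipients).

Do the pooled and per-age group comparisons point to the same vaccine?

No

65-plus: the adjuvanted vaccine 88/207 = 42.5%, the protein-subunit vaccine 6/21 = 28.6% → the adjuvanted vaccine
40–64: the adjuvanted vaccine 83/145 = 57.2%, the protein-subunit vaccine 23/47 = 48.9% → the adjuvanted vaccine
Under-40: the adjuvanted vaccine 13/18 = 72.2%, the protein-subunit vaccine 168/304 = 55.3% → the adjuvanted vaccine
Overall: the adjuvanted vaccine 184/370 = 49.7%, the protein-subunit vaccine 197/372 = 53.0% → the protein-subunit vaccine
The adjuvanted vaccine wins each age group but the protein-subunit vaccine wins overall — the comparison reverses. The adjuvanted vaccine's recipients skew toward 65-plus, which has a lower base rate.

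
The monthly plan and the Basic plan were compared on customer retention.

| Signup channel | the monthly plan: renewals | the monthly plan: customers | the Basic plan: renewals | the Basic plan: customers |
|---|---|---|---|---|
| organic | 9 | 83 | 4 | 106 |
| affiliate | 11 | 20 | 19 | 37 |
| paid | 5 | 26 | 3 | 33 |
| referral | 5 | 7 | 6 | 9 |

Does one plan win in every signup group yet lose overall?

No

Organic: the monthly plan 9/83 = 10.8%, the Basic plan 4/106 = 3.8% → the monthly plan
Affiliate: the monthly plan 11/20 = 55.0%, the Basic plan 19/37 = 51.4% → the monthly plan
Paid: the monthly plan 5/26 = 19.2%, the Basic plan 3/33 = 9.1% → the monthly plan
Referral: the monthly plan 5/7 = 71.4%, the Basic plan 6/9 = 66.7% → the monthly plan
Overall: the monthly plan 30/136 = 22.1%, the Basic plan 32/185 = 17.3% → the monthly plan
The monthly plan wins overall and in every signup group — no reversal.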